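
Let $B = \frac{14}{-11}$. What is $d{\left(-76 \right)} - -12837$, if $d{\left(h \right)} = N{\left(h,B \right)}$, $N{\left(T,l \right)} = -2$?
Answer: $12835$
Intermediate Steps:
$B = - \frac{14}{11}$ ($B = 14 \left(- \frac{1}{11}\right) = - \frac{14}{11} \approx -1.2727$)
$d{\left(h \right)} = -2$
$d{\left(-76 \right)} - -12837 = -2 - -12837 = -2 + 12837 = 12835$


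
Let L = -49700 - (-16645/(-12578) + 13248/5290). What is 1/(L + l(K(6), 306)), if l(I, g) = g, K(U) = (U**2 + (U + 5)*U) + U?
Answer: -1446470/71452475819 ≈ -2.0244e-5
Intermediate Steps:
K(U) = U + U**2 + U*(5 + U) (K(U) = (U**2 + (5 + U)*U) + U = (U**2 + U*(5 + U)) + U = U + U**2 + U*(5 + U))
L = -71895095639/1446470 (L = -49700 - (-16645*(-1/12578) + 13248*(1/5290)) = -49700 - (16645/12578 + 288/115) = -49700 - 1*5536639/1446470 = -49700 - 5536639/1446470 = -71895095639/1446470 ≈ -49704.)
1/(L + l(K(6), 306)) = 1/(-71895095639/1446470 + 306) = 1/(-71452475819/1446470) = -1446470/71452475819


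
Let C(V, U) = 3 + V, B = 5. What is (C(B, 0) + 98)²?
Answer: 11236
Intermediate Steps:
(C(B, 0) + 98)² = ((3 + 5) + 98)² = (8 + 98)² = 106² = 11236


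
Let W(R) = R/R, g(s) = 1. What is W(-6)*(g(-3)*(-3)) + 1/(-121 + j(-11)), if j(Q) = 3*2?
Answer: -346/115 ≈ -3.0087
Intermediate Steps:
j(Q) = 6
W(R) = 1
W(-6)*(g(-3)*(-3)) + 1/(-121 + j(-11)) = 1*(1*(-3)) + 1/(-121 + 6) = 1*(-3) + 1/(-115) = -3 - 1/115 = -346/115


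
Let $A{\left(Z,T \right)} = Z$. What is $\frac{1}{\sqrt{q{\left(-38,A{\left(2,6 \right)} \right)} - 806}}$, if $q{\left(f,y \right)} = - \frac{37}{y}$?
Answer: $- \frac{i \sqrt{3298}}{1649} \approx - 0.034826 i$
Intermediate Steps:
$\frac{1}{\sqrt{q{\left(-38,A{\left(2,6 \right)} \right)} - 806}} = \frac{1}{\sqrt{- \frac{37}{2} - 806}} = \frac{1}{\sqrt{- \frac{1649}{2}}} = \frac{1}{\frac{1}{2} i \sqrt{3298}} = - \frac{i \sqrt{3298}}{1649}$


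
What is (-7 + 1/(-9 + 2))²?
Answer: 2500/49 ≈ 51.020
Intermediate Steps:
(-7 + 1/(-9 + 2))² = (-7 + 1/(-7))² = (-7 - ⅐)² = (-50/7)² = 2500/49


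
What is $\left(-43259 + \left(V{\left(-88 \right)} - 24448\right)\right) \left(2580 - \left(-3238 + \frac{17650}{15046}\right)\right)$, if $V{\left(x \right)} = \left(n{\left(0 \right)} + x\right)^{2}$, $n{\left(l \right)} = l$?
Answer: $- \frac{2623980220407}{7523} \approx -3.4879 \cdot 10^{8}$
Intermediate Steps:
$V{\left(x \right)} = x^{2}$ ($V{\left(x \right)} = \left(0 + x\right)^{2} = x^{2}$)
$\left(-43259 + \left(V{\left(-88 \right)} - 24448\right)\right) \left(2580 - \left(-3238 + \frac{17650}{15046}\right)\right) = \left(-43259 + \left(\left(-88\right)^{2} - 24448\right)\right) \left(2580 - \left(-3238 + \frac{17650}{15046}\right)\right) = \left(-43259 + \left(7744 - 24448\right)\right) \left(2580 + \left(\left(-17650\right) \frac{1}{15046} + 3238\right)\right) = \left(-43259 - 16704\right) \left(2580 + \left(- \frac{8825}{7523} + 3238\right)\right) = - 59963 \left(2580 + \frac{24350649}{7523}\right) = \left(-59963\right) \frac{43759989}{7523} = - \frac{2623980220407}{7523}$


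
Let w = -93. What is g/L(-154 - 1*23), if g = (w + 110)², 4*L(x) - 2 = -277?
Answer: -1156/275 ≈ -4.2036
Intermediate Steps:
L(x) = -275/4 (L(x) = ½ + (¼)*(-277) = ½ - 277/4 = -275/4)
g = 289 (g = (-93 + 110)² = 17² = 289)
g/L(-154 - 1*23) = 289/(-275/4) = 289*(-4/275) = -1156/275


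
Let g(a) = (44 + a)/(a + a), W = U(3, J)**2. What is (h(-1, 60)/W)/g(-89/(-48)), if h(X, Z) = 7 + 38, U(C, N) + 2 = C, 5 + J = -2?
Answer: 8010/2201 ≈ 3.6393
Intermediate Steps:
J = -7 (J = -5 - 2 = -7)
U(C, N) = -2 + C
h(X, Z) = 45
W = 1 (W = (-2 + 3)**2 = 1**2 = 1)
g(a) = (44 + a)/(2*a) (g(a) = (44 + a)/((2*a)) = (44 + a)*(1/(2*a)) = (44 + a)/(2*a))
(h(-1, 60)/W)/g(-89/(-48)) = (45/1)/(((44 - 89/(-48))/(2*((-89/(-48)))))) = (45*1)/(((44 - 89*(-1/48))/(2*((-89*(-1/48)))))) = 45/(((44 + 89/48)/(2*(89/48)))) = 45/(((1/2)*(48/89)*(2201/48))) = 45/(2201/178) = 45*(178/2201) = 8010/2201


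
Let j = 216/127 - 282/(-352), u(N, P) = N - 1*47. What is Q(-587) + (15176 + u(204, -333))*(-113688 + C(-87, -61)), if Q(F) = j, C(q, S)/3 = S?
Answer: -39026235273213/22352 ≈ -1.7460e+9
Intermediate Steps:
u(N, P) = -47 + N (u(N, P) = N - 47 = -47 + N)
C(q, S) = 3*S
j = 55923/22352 (j = 216*(1/127) - 282*(-1/352) = 216/127 + 141/176 = 55923/22352 ≈ 2.5019)
Q(F) = 55923/22352
Q(-587) + (15176 + u(204, -333))*(-113688 + C(-87, -61)) = 55923/22352 + (15176 + (-47 + 204))*(-113688 + 3*(-61)) = 55923/22352 + (15176 + 157)*(-113688 - 183) = 55923/22352 + 15333*(-113871) = 55923/22352 - 1745984043 = -39026235273213/22352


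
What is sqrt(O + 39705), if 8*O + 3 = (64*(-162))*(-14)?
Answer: 3*sqrt(102842)/4 ≈ 240.52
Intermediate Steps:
O = 145149/8 (O = -3/8 + ((64*(-162))*(-14))/8 = -3/8 + (-10368*(-14))/8 = -3/8 + (1/8)*145152 = -3/8 + 18144 = 145149/8 ≈ 18144.)
sqrt(O + 39705) = sqrt(145149/8 + 39705) = sqrt(462789/8) = 3*sqrt(102842)/4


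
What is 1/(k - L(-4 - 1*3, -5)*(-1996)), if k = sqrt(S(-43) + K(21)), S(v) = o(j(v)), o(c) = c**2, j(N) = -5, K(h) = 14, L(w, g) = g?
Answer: -9980/99600361 - sqrt(39)/99600361 ≈ -0.00010026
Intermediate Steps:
S(v) = 25 (S(v) = (-5)**2 = 25)
k = sqrt(39) (k = sqrt(25 + 14) = sqrt(39) ≈ 6.2450)
1/(k - L(-4 - 1*3, -5)*(-1996)) = 1/(sqrt(39) - (-5)*(-1996)) = 1/(sqrt(39) - 1*9980) = 1/(sqrt(39) - 9980) = 1/(-9980 + sqrt(39))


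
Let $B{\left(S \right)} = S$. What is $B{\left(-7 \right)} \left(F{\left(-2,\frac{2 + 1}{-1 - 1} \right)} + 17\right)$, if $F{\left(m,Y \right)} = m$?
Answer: $-105$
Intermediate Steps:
$B{\left(-7 \right)} \left(F{\left(-2,\frac{2 + 1}{-1 - 1} \right)} + 17\right) = - 7 \left(-2 + 17\right) = \left(-7\right) 15 = -105$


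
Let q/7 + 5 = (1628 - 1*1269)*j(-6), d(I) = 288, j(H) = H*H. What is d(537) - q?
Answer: -90145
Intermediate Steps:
j(H) = H²
q = 90433 (q = -35 + 7*((1628 - 1*1269)*(-6)²) = -35 + 7*((1628 - 1269)*36) = -35 + 7*(359*36) = -35 + 7*12924 = -35 + 90468 = 90433)
d(537) - q = 288 - 1*90433 = 288 - 90433 = -90145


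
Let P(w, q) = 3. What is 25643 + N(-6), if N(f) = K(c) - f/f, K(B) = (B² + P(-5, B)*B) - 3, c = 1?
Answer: 25643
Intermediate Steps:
K(B) = -3 + B² + 3*B (K(B) = (B² + 3*B) - 3 = -3 + B² + 3*B)
N(f) = 0 (N(f) = (-3 + 1² + 3*1) - f/f = (-3 + 1 + 3) - 1*1 = 1 - 1 = 0)
25643 + N(-6) = 25643 + 0 = 25643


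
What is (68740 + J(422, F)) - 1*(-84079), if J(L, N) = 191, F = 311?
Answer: 153010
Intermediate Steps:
(68740 + J(422, F)) - 1*(-84079) = (68740 + 191) - 1*(-84079) = 68931 + 84079 = 153010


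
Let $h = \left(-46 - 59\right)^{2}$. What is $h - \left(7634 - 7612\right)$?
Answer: $11003$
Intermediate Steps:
$h = 11025$ ($h = \left(-105\right)^{2} = 11025$)
$h - \left(7634 - 7612\right) = 11025 - \left(7634 - 7612\right) = 11025 - 22 = 11003$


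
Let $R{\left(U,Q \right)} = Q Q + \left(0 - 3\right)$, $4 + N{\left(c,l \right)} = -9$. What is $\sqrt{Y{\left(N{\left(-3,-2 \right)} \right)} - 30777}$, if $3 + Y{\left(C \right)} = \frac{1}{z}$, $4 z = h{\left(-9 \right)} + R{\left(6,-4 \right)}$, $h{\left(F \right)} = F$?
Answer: $i \sqrt{30779} \approx 175.44 i$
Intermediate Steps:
$N{\left(c,l \right)} = -13$ ($N{\left(c,l \right)} = -4 - 9 = -13$)
$R{\left(U,Q \right)} = -3 + Q^{2}$ ($R{\left(U,Q \right)} = Q^{2} - 3 = -3 + Q^{2}$)
$z = 1$ ($z = \frac{-9 - \left(3 - \left(-4\right)^{2}\right)}{4} = \frac{-9 + \left(-3 + 16\right)}{4} = \frac{-9 + 13}{4} = \frac{1}{4} \cdot 4 = 1$)
$Y{\left(C \right)} = -2$ ($Y{\left(C \right)} = -3 + 1^{-1} = -3 + 1 = -2$)
$\sqrt{Y{\left(N{\left(-3,-2 \right)} \right)} - 30777} = \sqrt{-2 - 30777} = \sqrt{-30779} = i \sqrt{30779}$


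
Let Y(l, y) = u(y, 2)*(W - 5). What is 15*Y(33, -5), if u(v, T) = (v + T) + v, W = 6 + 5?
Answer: -720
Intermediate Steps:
W = 11
u(v, T) = T + 2*v (u(v, T) = (T + v) + v = T + 2*v)
Y(l, y) = 12 + 12*y (Y(l, y) = (2 + 2*y)*(11 - 5) = (2 + 2*y)*6 = 12 + 12*y)
15*Y(33, -5) = 15*(12 + 12*(-5)) = 15*(12 - 60) = 15*(-48) = -720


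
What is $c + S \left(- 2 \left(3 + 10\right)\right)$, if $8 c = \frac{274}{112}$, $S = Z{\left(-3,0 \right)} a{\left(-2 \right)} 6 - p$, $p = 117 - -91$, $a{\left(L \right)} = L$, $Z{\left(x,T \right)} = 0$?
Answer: $\frac{2422921}{448} \approx 5408.3$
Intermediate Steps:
$p = 208$ ($p = 117 + 91 = 208$)
$S = -208$ ($S = 0 \left(-2\right) 6 - 208 = 0 \cdot 6 - 208 = 0 - 208 = -208$)
$c = \frac{137}{448}$ ($c = \frac{274 \cdot \frac{1}{112}}{8} = \frac{1}{8} \cdot \frac{137}{56} = \frac{137}{448} \approx 0.3058$)
$c + S \left(- 2 \left(3 + 10\right)\right) = \frac{137}{448} - 208 \left(- 2 \left(3 + 10\right)\right) = \frac{137}{448} - 208 \left(\left(-2\right) 13\right) = \frac{137}{448} - -5408 = \frac{137}{448} + 5408 = \frac{2422921}{448}$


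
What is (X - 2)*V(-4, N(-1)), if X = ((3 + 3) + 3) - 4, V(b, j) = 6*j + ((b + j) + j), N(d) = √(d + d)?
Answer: -12 + 24*I*√2 ≈ -12.0 + 33.941*I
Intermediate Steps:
N(d) = √2*√d (N(d) = √(2*d) = √2*√d)
V(b, j) = b + 8*j (V(b, j) = 6*j + (b + 2*j) = b + 8*j)
X = 5 (X = (6 + 3) - 4 = 9 - 4 = 5)
(X - 2)*V(-4, N(-1)) = (5 - 2)*(-4 + 8*(√2*√(-1))) = 3*(-4 + 8*(√2*I)) = 3*(-4 + 8*(I*√2)) = 3*(-4 + 8*I*√2) = -12 + 24*I*√2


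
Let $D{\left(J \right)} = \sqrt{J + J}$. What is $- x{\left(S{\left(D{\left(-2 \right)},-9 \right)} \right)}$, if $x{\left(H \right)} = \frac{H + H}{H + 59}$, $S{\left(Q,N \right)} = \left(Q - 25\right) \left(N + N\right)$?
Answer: $- \frac{460692}{260377} + \frac{4248 i}{260377} \approx -1.7693 + 0.016315 i$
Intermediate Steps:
$D{\left(J \right)} = \sqrt{2} \sqrt{J}$ ($D{\left(J \right)} = \sqrt{2 J} = \sqrt{2} \sqrt{J}$)
$S{\left(Q,N \right)} = 2 N \left(-25 + Q\right)$ ($S{\left(Q,N \right)} = \left(-25 + Q\right) 2 N = 2 N \left(-25 + Q\right)$)
$x{\left(H \right)} = \frac{2 H}{59 + H}$
$- x{\left(S{\left(D{\left(-2 \right)},-9 \right)} \right)} = - \frac{2 \cdot 2 \left(-9\right) \left(-25 + \sqrt{2} \sqrt{-2}\right)}{59 + 2 \left(-9\right) \left(-25 + \sqrt{2} \sqrt{-2}\right)} = - \frac{2 \cdot 2 \left(-9\right) \left(-25 + \sqrt{2} i \sqrt{2}\right)}{59 + 2 \left(-9\right) \left(-25 + \sqrt{2} i \sqrt{2}\right)} = - \frac{2 \cdot 2 \left(-9\right) \left(-25 + 2 i\right)}{59 + 2 \left(-9\right) \left(-25 + 2 i\right)} = - \frac{2 \left(450 - 36 i\right)}{59 + \left(450 - 36 i\right)} = - \frac{2 \left(450 - 36 i\right)}{509 - 36 i} = - 2 \left(450 - 36 i\right) \frac{509 + 36 i}{260377} = - \frac{2 \left(450 - 36 i\right) \left(509 + 36 i\right)}{260377}$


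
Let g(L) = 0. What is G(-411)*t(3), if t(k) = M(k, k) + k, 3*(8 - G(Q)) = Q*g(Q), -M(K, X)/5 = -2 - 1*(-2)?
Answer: 24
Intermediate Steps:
M(K, X) = 0 (M(K, X) = -5*(-2 - 1*(-2)) = -5*(-2 + 2) = -5*0 = 0)
G(Q) = 8 (G(Q) = 8 - Q*0/3 = 8 - 1/3*0 = 8 + 0 = 8)
t(k) = k (t(k) = 0 + k = k)
G(-411)*t(3) = 8*3 = 24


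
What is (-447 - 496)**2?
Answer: 889249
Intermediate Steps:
(-447 - 496)**2 = (-943)**2 = 889249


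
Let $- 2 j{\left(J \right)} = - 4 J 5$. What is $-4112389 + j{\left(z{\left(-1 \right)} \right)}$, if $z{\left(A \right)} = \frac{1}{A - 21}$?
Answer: $- \frac{45236284}{11} \approx -4.1124 \cdot 10^{6}$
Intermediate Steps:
$z{\left(A \right)} = \frac{1}{-21 + A}$
$j{\left(J \right)} = 10 J$ ($j{\left(J \right)} = - \frac{- 4 J 5}{2} = - \frac{\left(-20\right) J}{2} = 10 J$)
$-4112389 + j{\left(z{\left(-1 \right)} \right)} = -4112389 + \frac{10}{-21 - 1} = -4112389 + \frac{10}{-22} = -4112389 + 10 \left(- \frac{1}{22}\right) = -4112389 - \frac{5}{11} = - \frac{45236284}{11}$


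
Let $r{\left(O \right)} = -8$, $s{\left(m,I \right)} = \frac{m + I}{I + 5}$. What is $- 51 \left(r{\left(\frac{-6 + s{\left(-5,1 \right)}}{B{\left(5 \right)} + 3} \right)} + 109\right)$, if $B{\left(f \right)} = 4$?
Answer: $-5151$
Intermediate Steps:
$s{\left(m,I \right)} = \frac{I + m}{5 + I}$
$- 51 \left(r{\left(\frac{-6 + s{\left(-5,1 \right)}}{B{\left(5 \right)} + 3} \right)} + 109\right) = - 51 \left(-8 + 109\right) = \left(-51\right) 101 = -5151$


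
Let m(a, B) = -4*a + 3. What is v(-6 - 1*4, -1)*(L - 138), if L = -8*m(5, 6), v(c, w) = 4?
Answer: -8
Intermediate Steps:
m(a, B) = 3 - 4*a
L = 136 (L = -8*(3 - 4*5) = -8*(3 - 20) = -8*(-17) = 136)
v(-6 - 1*4, -1)*(L - 138) = 4*(136 - 138) = 4*(-2) = -8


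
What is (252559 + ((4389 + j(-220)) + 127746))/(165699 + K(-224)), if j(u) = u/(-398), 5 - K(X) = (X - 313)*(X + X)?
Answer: -9569277/1862441 ≈ -5.1380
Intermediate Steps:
K(X) = 5 - 2*X*(-313 + X) (K(X) = 5 - (X - 313)*(X + X) = 5 - (-313 + X)*2*X = 5 - 2*X*(-313 + X))
j(u) = -u/398 (j(u) = u*(-1/398) = -u/398)
(252559 + ((4389 + j(-220)) + 127746))/(165699 + K(-224)) = (252559 + ((4389 - 1/398*(-220)) + 127746))/(165699 + (5 - 2*(-224)² + 626*(-224))) = (252559 + ((4389 + 110/199) + 127746))/(165699 + (5 - 2*50176 - 140224)) = (252559 + (873521/199 + 127746))/(165699 + (5 - 100352 - 140224)) = (252559 + 26294975/199)/(165699 - 240571) = (76554216/199)/(-74872) = (76554216/199)*(-1/74872) = -9569277/1862441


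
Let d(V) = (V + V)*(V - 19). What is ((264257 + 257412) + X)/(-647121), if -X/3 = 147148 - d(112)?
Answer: -142721/647121 ≈ -0.22055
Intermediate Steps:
d(V) = 2*V*(-19 + V) (d(V) = (2*V)*(-19 + V) = 2*V*(-19 + V))
X = -378948 (X = -3*(147148 - 2*112*(-19 + 112)) = -3*(147148 - 2*112*93) = -3*(147148 - 1*20832) = -3*(147148 - 20832) = -3*126316 = -378948)
((264257 + 257412) + X)/(-647121) = ((264257 + 257412) - 378948)/(-647121) = (521669 - 378948)*(-1/647121) = 142721*(-1/647121) = -142721/647121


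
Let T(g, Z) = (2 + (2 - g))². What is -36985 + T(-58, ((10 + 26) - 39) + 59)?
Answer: -33141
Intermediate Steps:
T(g, Z) = (4 - g)²
-36985 + T(-58, ((10 + 26) - 39) + 59) = -36985 + (-4 - 58)² = -36985 + (-62)² = -36985 + 3844 = -33141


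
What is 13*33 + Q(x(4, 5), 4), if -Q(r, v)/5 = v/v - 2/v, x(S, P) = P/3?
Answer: 853/2 ≈ 426.50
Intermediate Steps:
x(S, P) = P/3 (x(S, P) = P*(1/3) = P/3)
Q(r, v) = -5 + 10/v (Q(r, v) = -5*(v/v - 2/v) = -5*(1 - 2/v) = -5 + 10/v)
13*33 + Q(x(4, 5), 4) = 13*33 + (-5 + 10/4) = 429 + (-5 + 10*(1/4)) = 429 + (-5 + 5/2) = 429 - 5/2 = 853/2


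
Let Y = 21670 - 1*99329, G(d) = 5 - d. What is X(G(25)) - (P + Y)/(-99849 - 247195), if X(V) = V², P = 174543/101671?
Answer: 7052914357977/17642155262 ≈ 399.78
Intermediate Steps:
P = 174543/101671 (P = 174543*(1/101671) = 174543/101671 ≈ 1.7167)
Y = -77659 (Y = 21670 - 99329 = -77659)
X(G(25)) - (P + Y)/(-99849 - 247195) = (5 - 1*25)² - (174543/101671 - 77659)/(-99849 - 247195) = (5 - 25)² - (-7895493646)/(101671*(-347044)) = (-20)² - (-7895493646)*(-1)/(101671*347044) = 400 - 1*3947746823/17642155262 = 400 - 3947746823/17642155262 = 7052914357977/17642155262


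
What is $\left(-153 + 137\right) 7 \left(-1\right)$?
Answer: $112$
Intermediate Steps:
$\left(-153 + 137\right) 7 \left(-1\right) = \left(-16\right) \left(-7\right) = 112$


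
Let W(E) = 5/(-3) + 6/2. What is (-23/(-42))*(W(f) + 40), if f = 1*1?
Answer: 1426/63 ≈ 22.635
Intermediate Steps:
f = 1
W(E) = 4/3 (W(E) = 5*(-⅓) + 6*(½) = -5/3 + 3 = 4/3)
(-23/(-42))*(W(f) + 40) = (-23/(-42))*(4/3 + 40) = -23*(-1/42)*(124/3) = (23/42)*(124/3) = 1426/63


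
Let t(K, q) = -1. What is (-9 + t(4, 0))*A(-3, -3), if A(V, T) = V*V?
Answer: -90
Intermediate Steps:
A(V, T) = V²
(-9 + t(4, 0))*A(-3, -3) = (-9 - 1)*(-3)² = -10*9 = -90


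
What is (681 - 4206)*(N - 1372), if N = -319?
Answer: 5960775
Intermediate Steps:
(681 - 4206)*(N - 1372) = (681 - 4206)*(-319 - 1372) = -3525*(-1691) = 5960775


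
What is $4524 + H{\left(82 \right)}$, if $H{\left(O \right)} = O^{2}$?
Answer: $11248$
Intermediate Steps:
$4524 + H{\left(82 \right)} = 4524 + 82^{2} = 4524 + 6724 = 11248$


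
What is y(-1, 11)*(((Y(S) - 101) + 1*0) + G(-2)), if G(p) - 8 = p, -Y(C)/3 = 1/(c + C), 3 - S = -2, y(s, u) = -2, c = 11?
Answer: 1523/8 ≈ 190.38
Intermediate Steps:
S = 5 (S = 3 - 1*(-2) = 3 + 2 = 5)
Y(C) = -3/(11 + C)
G(p) = 8 + p
y(-1, 11)*(((Y(S) - 101) + 1*0) + G(-2)) = -2*(((-3/(11 + 5) - 101) + 1*0) + (8 - 2)) = -2*(((-3/16 - 101) + 0) + 6) = -2*((-1619/16 + 0) + 6) = -2*(-1619/16 + 6) = -2*(-1523/16) = 1523/8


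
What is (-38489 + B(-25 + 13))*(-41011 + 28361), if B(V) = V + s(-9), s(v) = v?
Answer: 487151500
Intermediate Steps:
B(V) = -9 + V (B(V) = V - 9 = -9 + V)
(-38489 + B(-25 + 13))*(-41011 + 28361) = (-38489 + (-9 + (-25 + 13)))*(-41011 + 28361) = (-38489 + (-9 - 12))*(-12650) = (-38489 - 21)*(-12650) = -38510*(-12650) = 487151500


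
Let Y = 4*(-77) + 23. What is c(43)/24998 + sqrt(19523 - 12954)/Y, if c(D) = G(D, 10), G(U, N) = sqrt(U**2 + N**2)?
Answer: -sqrt(6569)/285 + sqrt(1949)/24998 ≈ -0.28262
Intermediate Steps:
G(U, N) = sqrt(N**2 + U**2)
c(D) = sqrt(100 + D**2) (c(D) = sqrt(10**2 + D**2) = sqrt(100 + D**2))
Y = -285 (Y = -308 + 23 = -285)
c(43)/24998 + sqrt(19523 - 12954)/Y = sqrt(100 + 43**2)/24998 + sqrt(19523 - 12954)/(-285) = sqrt(100 + 1849)*(1/24998) + sqrt(6569)*(-1/285) = sqrt(1949)*(1/24998) - sqrt(6569)/285 = sqrt(1949)/24998 - sqrt(6569)/285 = -sqrt(6569)/285 + sqrt(1949)/24998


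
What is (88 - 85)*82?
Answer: 246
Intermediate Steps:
(88 - 85)*82 = 3*82 = 246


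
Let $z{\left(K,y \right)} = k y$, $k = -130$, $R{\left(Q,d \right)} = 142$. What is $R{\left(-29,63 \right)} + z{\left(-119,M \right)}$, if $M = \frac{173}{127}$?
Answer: $- \frac{4456}{127} \approx -35.087$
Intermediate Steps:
$M = \frac{173}{127}$ ($M = 173 \cdot \frac{1}{127} = \frac{173}{127} \approx 1.3622$)
$z{\left(K,y \right)} = - 130 y$
$R{\left(-29,63 \right)} + z{\left(-119,M \right)} = 142 - \frac{22490}{127} = - \frac{4456}{127}$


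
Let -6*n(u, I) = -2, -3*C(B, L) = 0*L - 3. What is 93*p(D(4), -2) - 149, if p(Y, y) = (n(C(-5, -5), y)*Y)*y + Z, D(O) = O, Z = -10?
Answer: -1327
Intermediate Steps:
C(B, L) = 1 (C(B, L) = -(0*L - 3)/3 = -(0 - 3)/3 = -1/3*(-3) = 1)
n(u, I) = 1/3 (n(u, I) = -1/6*(-2) = 1/3)
p(Y, y) = -10 + Y*y/3 (p(Y, y) = (Y/3)*y - 10 = Y*y/3 - 10 = -10 + Y*y/3)
93*p(D(4), -2) - 149 = 93*(-10 + (1/3)*4*(-2)) - 149 = 93*(-10 - 8/3) - 149 = 93*(-38/3) - 149 = -1178 - 149 = -1327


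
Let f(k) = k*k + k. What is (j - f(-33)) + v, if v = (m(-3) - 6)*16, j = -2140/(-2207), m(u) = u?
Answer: -2646260/2207 ≈ -1199.0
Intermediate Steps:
f(k) = k + k**2 (f(k) = k**2 + k = k + k**2)
j = 2140/2207 (j = -2140*(-1/2207) = 2140/2207 ≈ 0.96964)
v = -144 (v = (-3 - 6)*16 = -9*16 = -144)
(j - f(-33)) + v = (2140/2207 - (-33)*(1 - 33)) - 144 = (2140/2207 - (-33)*(-32)) - 144 = (2140/2207 - 1*1056) - 144 = (2140/2207 - 1056) - 144 = -2328452/2207 - 144 = -2646260/2207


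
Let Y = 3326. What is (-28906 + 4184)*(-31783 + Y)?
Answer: 703513954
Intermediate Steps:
(-28906 + 4184)*(-31783 + Y) = (-28906 + 4184)*(-31783 + 3326) = -24722*(-28457) = 703513954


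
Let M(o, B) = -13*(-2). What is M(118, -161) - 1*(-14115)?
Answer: 14141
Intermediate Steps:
M(o, B) = 26
M(118, -161) - 1*(-14115) = 26 - 1*(-14115) = 26 + 14115 = 14141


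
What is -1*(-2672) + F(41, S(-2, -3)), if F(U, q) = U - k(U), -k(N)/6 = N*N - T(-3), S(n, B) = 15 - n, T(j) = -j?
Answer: 12781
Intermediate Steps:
k(N) = 18 - 6*N**2 (k(N) = -6*(N*N - (-1)*(-3)) = -6*(N**2 - 1*3) = -6*(N**2 - 3) = -6*(-3 + N**2) = 18 - 6*N**2)
F(U, q) = -18 + U + 6*U**2 (F(U, q) = U - (18 - 6*U**2) = U + (-18 + 6*U**2) = -18 + U + 6*U**2)
-1*(-2672) + F(41, S(-2, -3)) = -1*(-2672) + (-18 + 41 + 6*41**2) = 2672 + (-18 + 41 + 6*1681) = 2672 + (-18 + 41 + 10086) = 2672 + 10109 = 12781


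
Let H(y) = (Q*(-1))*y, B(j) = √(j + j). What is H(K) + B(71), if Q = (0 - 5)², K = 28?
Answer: -700 + √142 ≈ -688.08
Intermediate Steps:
Q = 25 (Q = (-5)² = 25)
B(j) = √2*√j (B(j) = √(2*j) = √2*√j)
H(y) = -25*y (H(y) = (25*(-1))*y = -25*y)
H(K) + B(71) = -25*28 + √2*√71 = -700 + √142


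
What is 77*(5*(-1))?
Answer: -385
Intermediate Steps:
77*(5*(-1)) = 77*(-5) = -385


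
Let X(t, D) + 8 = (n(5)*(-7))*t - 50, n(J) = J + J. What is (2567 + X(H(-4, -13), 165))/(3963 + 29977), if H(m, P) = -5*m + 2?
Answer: 969/33940 ≈ 0.028550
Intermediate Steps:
n(J) = 2*J
H(m, P) = 2 - 5*m
X(t, D) = -58 - 70*t (X(t, D) = -8 + (((2*5)*(-7))*t - 50) = -8 + ((10*(-7))*t - 50) = -8 + (-70*t - 50) = -8 + (-50 - 70*t) = -58 - 70*t)
(2567 + X(H(-4, -13), 165))/(3963 + 29977) = (2567 + (-58 - 70*(2 - 5*(-4))))/(3963 + 29977) = (2567 + (-58 - 70*(2 + 20)))/33940 = (2567 + (-58 - 70*22))*(1/33940) = (2567 + (-58 - 1540))*(1/33940) = (2567 - 1598)*(1/33940) = 969*(1/33940) = 969/33940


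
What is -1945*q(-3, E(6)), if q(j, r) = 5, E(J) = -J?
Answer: -9725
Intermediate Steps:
-1945*q(-3, E(6)) = -1945*5 = -9725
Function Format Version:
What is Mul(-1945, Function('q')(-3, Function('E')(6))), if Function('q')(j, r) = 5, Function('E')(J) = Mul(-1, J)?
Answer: -9725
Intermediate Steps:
Mul(-1945, Function('q')(-3, Function('E')(6))) = Mul(-1945, 5) = -9725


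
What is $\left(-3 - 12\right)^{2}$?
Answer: $225$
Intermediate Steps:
$\left(-3 - 12\right)^{2} = \left(-15\right)^{2} = 225$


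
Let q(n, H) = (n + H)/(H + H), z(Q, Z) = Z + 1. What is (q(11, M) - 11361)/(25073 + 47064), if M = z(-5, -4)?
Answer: -34087/216411 ≈ -0.15751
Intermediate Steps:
z(Q, Z) = 1 + Z
M = -3 (M = 1 - 4 = -3)
q(n, H) = (H + n)/(2*H) (q(n, H) = (H + n)/((2*H)) = (H + n)*(1/(2*H)) = (H + n)/(2*H))
(q(11, M) - 11361)/(25073 + 47064) = ((½)*(-3 + 11)/(-3) - 11361)/(25073 + 47064) = ((½)*(-⅓)*8 - 11361)/72137 = (-4/3 - 11361)*(1/72137) = -34087/3*1/72137 = -34087/216411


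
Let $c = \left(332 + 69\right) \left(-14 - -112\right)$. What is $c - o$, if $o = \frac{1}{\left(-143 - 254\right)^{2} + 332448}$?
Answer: $\frac{19258259985}{490057} \approx 39298.0$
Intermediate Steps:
$c = 39298$ ($c = 401 \left(-14 + 112\right) = 401 \cdot 98 = 39298$)
$o = \frac{1}{490057}$ ($o = \frac{1}{\left(-397\right)^{2} + 332448} = \frac{1}{157609 + 332448} = \frac{1}{490057} \approx 2.0406 \cdot 10^{-6}$)
$c - o = 39298 - \frac{1}{490057} = \frac{19258259985}{490057}$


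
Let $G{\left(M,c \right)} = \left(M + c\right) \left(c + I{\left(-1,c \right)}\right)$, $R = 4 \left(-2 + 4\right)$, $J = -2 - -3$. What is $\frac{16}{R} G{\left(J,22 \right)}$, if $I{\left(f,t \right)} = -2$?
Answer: $920$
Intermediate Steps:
$J = 1$ ($J = -2 + 3 = 1$)
$R = 8$ ($R = 4 \cdot 2 = 8$)
$G{\left(M,c \right)} = \left(-2 + c\right) \left(M + c\right)$ ($G{\left(M,c \right)} = \left(M + c\right) \left(c - 2\right) = \left(M + c\right) \left(-2 + c\right) = \left(-2 + c\right) \left(M + c\right)$)
$\frac{16}{R} G{\left(J,22 \right)} = \frac{16}{8} \left(22^{2} - 2 - 44 + 1 \cdot 22\right) = 16 \cdot \frac{1}{8} \left(484 - 2 - 44 + 22\right) = 2 \cdot 460 = 920$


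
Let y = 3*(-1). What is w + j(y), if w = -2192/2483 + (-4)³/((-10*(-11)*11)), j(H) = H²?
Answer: 12114319/1502215 ≈ 8.0643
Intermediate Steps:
y = -3
w = -1405616/1502215 (w = -2192*1/2483 - 64/(110*11) = -2192/2483 - 64/1210 = -2192/2483 - 64*1/1210 = -2192/2483 - 32/605 = -1405616/1502215 ≈ -0.93570)
w + j(y) = -1405616/1502215 + (-3)² = -1405616/1502215 + 9 = 12114319/1502215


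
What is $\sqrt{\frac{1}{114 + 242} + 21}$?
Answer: $\frac{\sqrt{665453}}{178} \approx 4.5829$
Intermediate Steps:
$\sqrt{\frac{1}{114 + 242} + 21} = \sqrt{\frac{1}{356} + 21} = \sqrt{\frac{7477}{356}} = \frac{\sqrt{665453}}{178}$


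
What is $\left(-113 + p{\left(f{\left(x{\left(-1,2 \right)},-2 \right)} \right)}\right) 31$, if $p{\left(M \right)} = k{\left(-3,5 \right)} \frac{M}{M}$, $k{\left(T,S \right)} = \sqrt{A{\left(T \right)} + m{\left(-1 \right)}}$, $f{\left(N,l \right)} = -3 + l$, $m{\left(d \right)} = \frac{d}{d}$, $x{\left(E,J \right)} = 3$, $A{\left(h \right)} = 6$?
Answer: $-3503 + 31 \sqrt{7} \approx -3421.0$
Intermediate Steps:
$m{\left(d \right)} = 1$
$k{\left(T,S \right)} = \sqrt{7}$ ($k{\left(T,S \right)} = \sqrt{6 + 1} = \sqrt{7}$)
$p{\left(M \right)} = \sqrt{7}$ ($p{\left(M \right)} = \sqrt{7} \frac{M}{M} = \sqrt{7} \cdot 1 = \sqrt{7}$)
$\left(-113 + p{\left(f{\left(x{\left(-1,2 \right)},-2 \right)} \right)}\right) 31 = \left(-113 + \sqrt{7}\right) 31 = -3503 + 31 \sqrt{7}$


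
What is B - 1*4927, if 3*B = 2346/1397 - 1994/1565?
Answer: -32314888333/6558915 ≈ -4926.9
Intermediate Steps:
B = 885872/6558915 (B = (2346/1397 - 1994/1565)/3 = (⅓)*(885872/2186305) = 885872/6558915 ≈ 0.13506)
B - 1*4927 = 885872/6558915 - 1*4927 = 885872/6558915 - 4927 = -32314888333/6558915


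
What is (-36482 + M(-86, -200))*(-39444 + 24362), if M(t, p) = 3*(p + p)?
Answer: 568319924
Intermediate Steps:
M(t, p) = 6*p (M(t, p) = 3*(2*p) = 6*p)
(-36482 + M(-86, -200))*(-39444 + 24362) = (-36482 + 6*(-200))*(-39444 + 24362) = (-36482 - 1200)*(-15082) = -37682*(-15082) = 568319924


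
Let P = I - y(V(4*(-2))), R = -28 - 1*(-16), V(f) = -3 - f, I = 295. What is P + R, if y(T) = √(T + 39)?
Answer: 283 - 2*√11 ≈ 276.37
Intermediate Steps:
R = -12 (R = -28 + 16 = -12)
y(T) = √(39 + T)
P = 295 - 2*√11 (P = 295 - √(39 + (-3 - 4*(-2))) = 295 - √(39 + (-3 - 1*(-8))) = 295 - √(39 + (-3 + 8)) = 295 - √(39 + 5) = 295 - √44 = 295 - 2*√11 ≈ 288.37)
P + R = (295 - 2*√11) - 12 = 283 - 2*√11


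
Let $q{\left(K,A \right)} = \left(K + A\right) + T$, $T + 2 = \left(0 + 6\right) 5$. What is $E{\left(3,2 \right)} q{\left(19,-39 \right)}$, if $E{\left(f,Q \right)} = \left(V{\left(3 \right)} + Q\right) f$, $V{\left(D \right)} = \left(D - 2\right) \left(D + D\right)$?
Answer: $192$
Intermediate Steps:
$V{\left(D \right)} = 2 D \left(-2 + D\right)$ ($V{\left(D \right)} = \left(-2 + D\right) 2 D = 2 D \left(-2 + D\right)$)
$T = 28$ ($T = -2 + \left(0 + 6\right) 5 = -2 + 6 \cdot 5 = -2 + 30 = 28$)
$E{\left(f,Q \right)} = f \left(6 + Q\right)$ ($E{\left(f,Q \right)} = \left(2 \cdot 3 \left(-2 + 3\right) + Q\right) f = \left(2 \cdot 3 \cdot 1 + Q\right) f = \left(6 + Q\right) f = f \left(6 + Q\right)$)
$q{\left(K,A \right)} = 28 + A + K$ ($q{\left(K,A \right)} = \left(K + A\right) + 28 = \left(A + K\right) + 28 = 28 + A + K$)
$E{\left(3,2 \right)} q{\left(19,-39 \right)} = 3 \left(6 + 2\right) \left(28 - 39 + 19\right) = 3 \cdot 8 \cdot 8 = 24 \cdot 8 = 192$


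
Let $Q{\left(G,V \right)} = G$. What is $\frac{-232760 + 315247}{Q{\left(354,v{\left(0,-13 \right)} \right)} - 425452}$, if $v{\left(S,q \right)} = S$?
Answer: $- \frac{82487}{425098} \approx -0.19404$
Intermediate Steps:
$\frac{-232760 + 315247}{Q{\left(354,v{\left(0,-13 \right)} \right)} - 425452} = \frac{-232760 + 315247}{354 - 425452} = \frac{82487}{-425098} = 82487 \left(- \frac{1}{425098}\right) = - \frac{82487}{425098}$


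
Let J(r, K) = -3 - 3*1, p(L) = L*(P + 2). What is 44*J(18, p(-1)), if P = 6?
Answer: -264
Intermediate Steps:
p(L) = 8*L (p(L) = L*(6 + 2) = L*8 = 8*L)
J(r, K) = -6 (J(r, K) = -3 - 3 = -6)
44*J(18, p(-1)) = 44*(-6) = -264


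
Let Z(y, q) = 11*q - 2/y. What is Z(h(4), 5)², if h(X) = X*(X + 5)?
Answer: 978121/324 ≈ 3018.9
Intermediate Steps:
h(X) = X*(5 + X)
Z(y, q) = -2/y + 11*q
Z(h(4), 5)² = (-2*1/(4*(5 + 4)) + 11*5)² = (-2/(4*9) + 55)² = (-2/36 + 55)² = (-2*1/36 + 55)² = (-1/18 + 55)² = (989/18)² = 978121/324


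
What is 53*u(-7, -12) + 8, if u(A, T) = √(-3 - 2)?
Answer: 8 + 53*I*√5 ≈ 8.0 + 118.51*I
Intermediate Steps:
u(A, T) = I*√5 (u(A, T) = √(-5) = I*√5)
53*u(-7, -12) + 8 = 53*(I*√5) + 8 = 53*I*√5 + 8 = 8 + 53*I*√5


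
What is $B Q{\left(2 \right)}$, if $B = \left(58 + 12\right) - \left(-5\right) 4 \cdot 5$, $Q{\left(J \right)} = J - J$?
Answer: $0$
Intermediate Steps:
$Q{\left(J \right)} = 0$
$B = 170$ ($B = 70 - \left(-20\right) 5 = 70 - -100 = 70 + 100 = 170$)
$B Q{\left(2 \right)} = 170 \cdot 0 = 0$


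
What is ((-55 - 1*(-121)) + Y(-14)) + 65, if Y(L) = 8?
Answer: 139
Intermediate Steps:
((-55 - 1*(-121)) + Y(-14)) + 65 = ((-55 - 1*(-121)) + 8) + 65 = ((-55 + 121) + 8) + 65 = (66 + 8) + 65 = 74 + 65 = 139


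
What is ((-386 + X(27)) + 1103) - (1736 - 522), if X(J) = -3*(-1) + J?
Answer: -467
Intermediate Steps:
X(J) = 3 + J
((-386 + X(27)) + 1103) - (1736 - 522) = ((-386 + (3 + 27)) + 1103) - (1736 - 522) = ((-386 + 30) + 1103) - 1*1214 = (-356 + 1103) - 1214 = 747 - 1214 = -467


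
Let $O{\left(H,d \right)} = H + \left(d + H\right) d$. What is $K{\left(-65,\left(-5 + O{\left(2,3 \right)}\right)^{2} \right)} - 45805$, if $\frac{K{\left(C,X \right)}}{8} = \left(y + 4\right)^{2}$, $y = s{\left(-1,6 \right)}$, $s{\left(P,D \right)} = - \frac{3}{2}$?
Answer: $-45755$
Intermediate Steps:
$s{\left(P,D \right)} = - \frac{3}{2}$ ($s{\left(P,D \right)} = \left(-3\right) \frac{1}{2} = - \frac{3}{2}$)
$y = - \frac{3}{2} \approx -1.5$
$O{\left(H,d \right)} = H + d \left(H + d\right)$ ($O{\left(H,d \right)} = H + \left(H + d\right) d = H + d \left(H + d\right)$)
$K{\left(C,X \right)} = 50$ ($K{\left(C,X \right)} = 8 \left(- \frac{3}{2} + 4\right)^{2} = 8 \left(\frac{5}{2}\right)^{2} = 8 \cdot \frac{25}{4} = 50$)
$K{\left(-65,\left(-5 + O{\left(2,3 \right)}\right)^{2} \right)} - 45805 = 50 - 45805 = -45755$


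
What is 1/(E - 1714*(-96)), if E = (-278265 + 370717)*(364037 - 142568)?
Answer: 1/20475416532 ≈ 4.8839e-11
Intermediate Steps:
E = 20475251988 (E = 92452*221469 = 20475251988)
1/(E - 1714*(-96)) = 1/(20475251988 - 1714*(-96)) = 1/(20475251988 + 164544) = 1/20475416532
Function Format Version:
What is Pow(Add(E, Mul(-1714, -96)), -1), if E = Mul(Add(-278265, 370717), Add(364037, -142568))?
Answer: Rational(1, 20475416532) ≈ 4.8839e-11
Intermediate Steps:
E = 20475251988 (E = Mul(92452, 221469) = 20475251988)
Pow(Add(E, Mul(-1714, -96)), -1) = Pow(Add(20475251988, Mul(-1714, -96)), -1) = Pow(Add(20475251988, 164544), -1) = Pow(20475416532, -1) = Rational(1, 20475416532)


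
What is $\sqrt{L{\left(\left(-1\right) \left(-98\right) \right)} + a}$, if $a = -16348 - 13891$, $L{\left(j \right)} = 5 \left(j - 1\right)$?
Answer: $3 i \sqrt{3306} \approx 172.49 i$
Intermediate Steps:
$L{\left(j \right)} = -5 + 5 j$ ($L{\left(j \right)} = 5 \left(-1 + j\right) = -5 + 5 j$)
$a = -30239$ ($a = -16348 - 13891 = -30239$)
$\sqrt{L{\left(\left(-1\right) \left(-98\right) \right)} + a} = \sqrt{\left(-5 + 5 \left(\left(-1\right) \left(-98\right)\right)\right) - 30239} = \sqrt{\left(-5 + 5 \cdot 98\right) - 30239} = \sqrt{\left(-5 + 490\right) - 30239} = \sqrt{485 - 30239} = \sqrt{-29754} = 3 i \sqrt{3306}$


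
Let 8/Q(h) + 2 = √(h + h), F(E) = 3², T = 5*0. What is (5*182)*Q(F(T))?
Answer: 1040 + 1560*√2 ≈ 3246.2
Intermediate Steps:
T = 0
F(E) = 9
Q(h) = 8/(-2 + √2*√h) (Q(h) = 8/(-2 + √(h + h)) = 8/(-2 + √(2*h)) = 8/(-2 + √2*√h))
(5*182)*Q(F(T)) = (5*182)*(8/(-2 + √2*√9)) = 910*(8/(-2 + √2*3)) = 910*(8/(-2 + 3*√2)) = 7280/(-2 + 3*√2)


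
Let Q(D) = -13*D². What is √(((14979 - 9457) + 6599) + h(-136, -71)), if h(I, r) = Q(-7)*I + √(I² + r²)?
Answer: √(98753 + √23537) ≈ 314.49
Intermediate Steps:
h(I, r) = √(I² + r²) - 637*I (h(I, r) = (-13*(-7)²)*I + √(I² + r²) = (-13*49)*I + √(I² + r²) = -637*I + √(I² + r²) = √(I² + r²) - 637*I)
√(((14979 - 9457) + 6599) + h(-136, -71)) = √(((14979 - 9457) + 6599) + (√((-136)² + (-71)²) - 637*(-136))) = √((5522 + 6599) + (√(18496 + 5041) + 86632)) = √(12121 + (√23537 + 86632)) = √(12121 + (86632 + √23537)) = √(98753 + √23537)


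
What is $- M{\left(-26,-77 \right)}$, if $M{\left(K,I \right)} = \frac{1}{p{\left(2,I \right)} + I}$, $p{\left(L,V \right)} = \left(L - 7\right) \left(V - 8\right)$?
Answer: $- \frac{1}{348} \approx -0.0028736$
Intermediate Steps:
$p{\left(L,V \right)} = \left(-8 + V\right) \left(-7 + L\right)$ ($p{\left(L,V \right)} = \left(-7 + L\right) \left(-8 + V\right) = \left(-8 + V\right) \left(-7 + L\right)$)
$M{\left(K,I \right)} = \frac{1}{40 - 4 I}$ ($M{\left(K,I \right)} = \frac{1}{\left(56 - 16 - 7 I + 2 I\right) + I} = \frac{1}{\left(40 - 5 I\right) + I} = \frac{1}{40 - 4 I}$)
$- M{\left(-26,-77 \right)} = - \frac{-1}{-40 + 4 \left(-77\right)} = - \frac{-1}{-40 - 308} = - \frac{-1}{-348} = - \frac{\left(-1\right) \left(-1\right)}{348} = \left(-1\right) \frac{1}{348} = - \frac{1}{348}$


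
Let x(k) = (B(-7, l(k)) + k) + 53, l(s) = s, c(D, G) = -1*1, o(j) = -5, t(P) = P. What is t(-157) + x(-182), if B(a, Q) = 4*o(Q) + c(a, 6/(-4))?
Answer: -307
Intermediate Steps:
c(D, G) = -1
B(a, Q) = -21 (B(a, Q) = 4*(-5) - 1 = -20 - 1 = -21)
x(k) = 32 + k (x(k) = (-21 + k) + 53 = 32 + k)
t(-157) + x(-182) = -157 + (32 - 182) = -157 - 150 = -307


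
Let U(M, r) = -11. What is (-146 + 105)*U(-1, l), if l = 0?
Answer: 451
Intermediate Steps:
(-146 + 105)*U(-1, l) = (-146 + 105)*(-11) = -41*(-11) = 451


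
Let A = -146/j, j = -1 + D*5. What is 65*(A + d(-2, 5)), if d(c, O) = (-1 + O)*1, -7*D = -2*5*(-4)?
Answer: 120250/207 ≈ 580.92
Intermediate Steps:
D = -40/7 (D = -(-2*5)*(-4)/7 = -(-10)*(-4)/7 = -⅐*40 = -40/7 ≈ -5.7143)
d(c, O) = -1 + O
j = -207/7 (j = -1 - 40/7*5 = -1 - 200/7 = -207/7 ≈ -29.571)
A = 1022/207 (A = -146/(-207/7) = -146*(-7/207) = 1022/207 ≈ 4.9372)
65*(A + d(-2, 5)) = 65*(1022/207 + (-1 + 5)) = 65*(1022/207 + 4) = 65*(1850/207) = 120250/207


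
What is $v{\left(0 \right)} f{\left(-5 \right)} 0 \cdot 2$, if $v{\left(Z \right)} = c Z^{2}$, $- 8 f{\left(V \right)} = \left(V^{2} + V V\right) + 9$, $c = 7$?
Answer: $0$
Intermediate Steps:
$f{\left(V \right)} = - \frac{9}{8} - \frac{V^{2}}{4}$ ($f{\left(V \right)} = - \frac{\left(V^{2} + V V\right) + 9}{8} = - \frac{\left(V^{2} + V^{2}\right) + 9}{8} = - \frac{2 V^{2} + 9}{8} = - \frac{9 + 2 V^{2}}{8} = - \frac{9}{8} - \frac{V^{2}}{4}$)
$v{\left(Z \right)} = 7 Z^{2}$
$v{\left(0 \right)} f{\left(-5 \right)} 0 \cdot 2 = 7 \cdot 0^{2} \left(- \frac{9}{8} - \frac{\left(-5\right)^{2}}{4}\right) 0 \cdot 2 = 7 \cdot 0 \left(- \frac{9}{8} - \frac{25}{4}\right) 0 = 0 \left(- \frac{9}{8} - \frac{25}{4}\right) 0 = 0 \left(- \frac{59}{8}\right) 0 = 0 \cdot 0 = 0$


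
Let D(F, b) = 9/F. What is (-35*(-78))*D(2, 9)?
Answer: 12285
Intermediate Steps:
(-35*(-78))*D(2, 9) = (-35*(-78))*(9/2) = 2730*(9*(1/2)) = 2730*(9/2) = 12285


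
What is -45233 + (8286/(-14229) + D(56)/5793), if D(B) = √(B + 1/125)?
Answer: -214542881/4743 + √35005/144825 ≈ -45234.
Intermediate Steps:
D(B) = √(1/125 + B) (D(B) = √(B + 1/125) = √(1/125 + B))
-45233 + (8286/(-14229) + D(56)/5793) = -45233 + (8286/(-14229) + (√(5 + 625*56)/25)/5793) = -45233 + (8286*(-1/14229) + (√(5 + 35000)/25)*(1/5793)) = -45233 + (-2762/4743 + (√35005/25)*(1/5793)) = -45233 + (-2762/4743 + √35005/144825) = -214542881/4743 + √35005/144825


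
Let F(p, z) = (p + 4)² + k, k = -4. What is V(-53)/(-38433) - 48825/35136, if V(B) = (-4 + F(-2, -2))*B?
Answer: -209326673/150042432 ≈ -1.3951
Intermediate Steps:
F(p, z) = -4 + (4 + p)² (F(p, z) = (p + 4)² - 4 = (4 + p)² - 4 = -4 + (4 + p)²)
V(B) = -4*B (V(B) = (-4 + (-4 + (4 - 2)²))*B = (-4 + (-4 + 2²))*B = (-4 + (-4 + 4))*B = (-4 + 0)*B = -4*B)
V(-53)/(-38433) - 48825/35136 = -4*(-53)/(-38433) - 48825/35136 = 212*(-1/38433) - 48825*1/35136 = -212/38433 - 5425/3904 = -209326673/150042432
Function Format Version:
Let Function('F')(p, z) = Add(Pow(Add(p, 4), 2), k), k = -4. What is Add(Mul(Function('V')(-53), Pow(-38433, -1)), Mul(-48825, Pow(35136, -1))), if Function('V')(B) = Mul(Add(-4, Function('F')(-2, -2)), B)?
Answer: Rational(-209326673, 150042432) ≈ -1.3951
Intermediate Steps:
Function('F')(p, z) = Add(-4, Pow(Add(4, p), 2)) (Function('F')(p, z) = Add(Pow(Add(p, 4), 2), -4) = Add(Pow(Add(4, p), 2), -4) = Add(-4, Pow(Add(4, p), 2)))
Function('V')(B) = Mul(-4, B) (Function('V')(B) = Mul(Add(-4, Add(-4, Pow(Add(4, -2), 2))), B) = Mul(Add(-4, Add(-4, Pow(2, 2))), B) = Mul(Add(-4, Add(-4, 4)), B) = Mul(Add(-4, 0), B) = Mul(-4, B))
Add(Mul(Function('V')(-53), Pow(-38433, -1)), Mul(-48825, Pow(35136, -1))) = Add(Mul(Mul(-4, -53), Pow(-38433, -1)), Mul(-48825, Pow(35136, -1))) = Add(Mul(212, Rational(-1, 38433)), Mul(-48825, Rational(1, 35136))) = Add(Rational(-212, 38433), Rational(-5425, 3904)) = Rational(-209326673, 150042432)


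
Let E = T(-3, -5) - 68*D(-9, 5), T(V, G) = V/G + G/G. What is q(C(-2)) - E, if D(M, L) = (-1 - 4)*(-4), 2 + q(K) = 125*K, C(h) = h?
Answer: 5532/5 ≈ 1106.4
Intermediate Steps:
q(K) = -2 + 125*K
D(M, L) = 20 (D(M, L) = -5*(-4) = 20)
T(V, G) = 1 + V/G (T(V, G) = V/G + 1 = 1 + V/G)
E = -6792/5 (E = (-5 - 3)/(-5) - 68*20 = -⅕*(-8) - 1360 = 8/5 - 1360 = -6792/5 ≈ -1358.4)
q(C(-2)) - E = (-2 + 125*(-2)) - 1*(-6792/5) = (-2 - 250) + 6792/5 = -252 + 6792/5 = 5532/5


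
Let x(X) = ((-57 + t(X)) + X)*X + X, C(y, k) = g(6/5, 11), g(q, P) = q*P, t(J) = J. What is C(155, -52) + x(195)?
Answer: 325716/5 ≈ 65143.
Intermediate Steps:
g(q, P) = P*q
C(y, k) = 66/5 (C(y, k) = 11*(6/5) = 66/5)
x(X) = X + X*(-57 + 2*X) (x(X) = ((-57 + X) + X)*X + X = (-57 + 2*X)*X + X = X*(-57 + 2*X) + X = X + X*(-57 + 2*X))
C(155, -52) + x(195) = 66/5 + 2*195*(-28 + 195) = 66/5 + 2*195*167 = 66/5 + 65130 = 325716/5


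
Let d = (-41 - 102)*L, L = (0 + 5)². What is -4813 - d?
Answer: -1238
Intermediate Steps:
L = 25 (L = 5² = 25)
d = -3575 (d = (-41 - 102)*25 = -143*25 = -3575)
-4813 - d = -4813 - 1*(-3575) = -4813 + 3575 = -1238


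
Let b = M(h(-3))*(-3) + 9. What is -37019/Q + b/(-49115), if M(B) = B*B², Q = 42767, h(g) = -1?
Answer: -1818701389/2100501205 ≈ -0.86584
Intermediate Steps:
M(B) = B³
b = 12 (b = (-1)³*(-3) + 9 = -1*(-3) + 9 = 3 + 9 = 12)
-37019/Q + b/(-49115) = -37019/42767 + 12/(-49115) = -37019*1/42767 + 12*(-1/49115) = -37019/42767 - 12/49115 = -1818701389/2100501205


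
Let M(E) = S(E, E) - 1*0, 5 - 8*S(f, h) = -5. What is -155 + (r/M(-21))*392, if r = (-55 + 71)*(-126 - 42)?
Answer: -4215559/5 ≈ -8.4311e+5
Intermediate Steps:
r = -2688 (r = 16*(-168) = -2688)
S(f, h) = 5/4 (S(f, h) = 5/8 - ⅛*(-5) = 5/8 + 5/8 = 5/4)
M(E) = 5/4 (M(E) = 5/4 - 1*0 = 5/4 + 0 = 5/4)
-155 + (r/M(-21))*392 = -155 - 2688/5/4*392 = -155 - 2688*⅘*392 = -155 - 10752/5*392 = -155 - 4214784/5 = -4215559/5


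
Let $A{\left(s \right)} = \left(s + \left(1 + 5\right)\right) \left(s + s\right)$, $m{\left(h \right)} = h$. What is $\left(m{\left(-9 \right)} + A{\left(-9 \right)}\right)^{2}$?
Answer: $2025$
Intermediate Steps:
$A{\left(s \right)} = 2 s \left(6 + s\right)$ ($A{\left(s \right)} = \left(s + 6\right) 2 s = \left(6 + s\right) 2 s = 2 s \left(6 + s\right)$)
$\left(m{\left(-9 \right)} + A{\left(-9 \right)}\right)^{2} = \left(-9 + 2 \left(-9\right) \left(6 - 9\right)\right)^{2} = \left(-9 + 2 \left(-9\right) \left(-3\right)\right)^{2} = \left(-9 + 54\right)^{2} = 45^{2} = 2025$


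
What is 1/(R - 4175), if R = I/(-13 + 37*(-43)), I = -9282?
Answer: -802/3343709 ≈ -0.00023985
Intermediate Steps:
R = 4641/802 (R = -9282/(-13 + 37*(-43)) = -9282/(-13 - 1591) = -9282/(-1604) = -9282*(-1/1604) = 4641/802 ≈ 5.7868)
1/(R - 4175) = 1/(4641/802 - 4175) = 1/(-3343709/802) = -802/3343709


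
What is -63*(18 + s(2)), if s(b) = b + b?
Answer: -1386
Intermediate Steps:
s(b) = 2*b
-63*(18 + s(2)) = -63*(18 + 2*2) = -63*(18 + 4) = -63*22 = -1386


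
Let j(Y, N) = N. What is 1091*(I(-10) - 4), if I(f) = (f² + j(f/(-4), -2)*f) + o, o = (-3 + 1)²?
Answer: 130920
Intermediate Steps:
o = 4 (o = (-2)² = 4)
I(f) = 4 + f² - 2*f (I(f) = (f² - 2*f) + 4 = 4 + f² - 2*f)
1091*(I(-10) - 4) = 1091*((4 + (-10)² - 2*(-10)) - 4) = 1091*((4 + 100 + 20) - 4) = 1091*(124 - 4) = 1091*120 = 130920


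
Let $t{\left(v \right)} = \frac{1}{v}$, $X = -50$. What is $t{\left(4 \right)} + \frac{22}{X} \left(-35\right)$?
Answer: $\frac{313}{20} \approx 15.65$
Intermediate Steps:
$t{\left(4 \right)} + \frac{22}{X} \left(-35\right) = \frac{1}{4} + \frac{22}{-50} \left(-35\right) = \frac{1}{4} + 22 \left(- \frac{1}{50}\right) \left(-35\right) = \frac{1}{4} - - \frac{77}{5} = \frac{1}{4} + \frac{77}{5} = \frac{313}{20}$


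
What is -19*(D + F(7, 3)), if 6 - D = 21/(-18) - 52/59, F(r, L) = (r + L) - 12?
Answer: -40679/354 ≈ -114.91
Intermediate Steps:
F(r, L) = -12 + L + r (F(r, L) = (L + r) - 12 = -12 + L + r)
D = 2849/354 (D = 6 - (21/(-18) - 52/59) = 6 - (21*(-1/18) - 52*1/59) = 6 - (-7/6 - 52/59) = 6 - 1*(-725/354) = 6 + 725/354 = 2849/354 ≈ 8.0480)
-19*(D + F(7, 3)) = -19*(2849/354 + (-12 + 3 + 7)) = -19*(2849/354 - 2) = -19*2141/354 = -40679/354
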